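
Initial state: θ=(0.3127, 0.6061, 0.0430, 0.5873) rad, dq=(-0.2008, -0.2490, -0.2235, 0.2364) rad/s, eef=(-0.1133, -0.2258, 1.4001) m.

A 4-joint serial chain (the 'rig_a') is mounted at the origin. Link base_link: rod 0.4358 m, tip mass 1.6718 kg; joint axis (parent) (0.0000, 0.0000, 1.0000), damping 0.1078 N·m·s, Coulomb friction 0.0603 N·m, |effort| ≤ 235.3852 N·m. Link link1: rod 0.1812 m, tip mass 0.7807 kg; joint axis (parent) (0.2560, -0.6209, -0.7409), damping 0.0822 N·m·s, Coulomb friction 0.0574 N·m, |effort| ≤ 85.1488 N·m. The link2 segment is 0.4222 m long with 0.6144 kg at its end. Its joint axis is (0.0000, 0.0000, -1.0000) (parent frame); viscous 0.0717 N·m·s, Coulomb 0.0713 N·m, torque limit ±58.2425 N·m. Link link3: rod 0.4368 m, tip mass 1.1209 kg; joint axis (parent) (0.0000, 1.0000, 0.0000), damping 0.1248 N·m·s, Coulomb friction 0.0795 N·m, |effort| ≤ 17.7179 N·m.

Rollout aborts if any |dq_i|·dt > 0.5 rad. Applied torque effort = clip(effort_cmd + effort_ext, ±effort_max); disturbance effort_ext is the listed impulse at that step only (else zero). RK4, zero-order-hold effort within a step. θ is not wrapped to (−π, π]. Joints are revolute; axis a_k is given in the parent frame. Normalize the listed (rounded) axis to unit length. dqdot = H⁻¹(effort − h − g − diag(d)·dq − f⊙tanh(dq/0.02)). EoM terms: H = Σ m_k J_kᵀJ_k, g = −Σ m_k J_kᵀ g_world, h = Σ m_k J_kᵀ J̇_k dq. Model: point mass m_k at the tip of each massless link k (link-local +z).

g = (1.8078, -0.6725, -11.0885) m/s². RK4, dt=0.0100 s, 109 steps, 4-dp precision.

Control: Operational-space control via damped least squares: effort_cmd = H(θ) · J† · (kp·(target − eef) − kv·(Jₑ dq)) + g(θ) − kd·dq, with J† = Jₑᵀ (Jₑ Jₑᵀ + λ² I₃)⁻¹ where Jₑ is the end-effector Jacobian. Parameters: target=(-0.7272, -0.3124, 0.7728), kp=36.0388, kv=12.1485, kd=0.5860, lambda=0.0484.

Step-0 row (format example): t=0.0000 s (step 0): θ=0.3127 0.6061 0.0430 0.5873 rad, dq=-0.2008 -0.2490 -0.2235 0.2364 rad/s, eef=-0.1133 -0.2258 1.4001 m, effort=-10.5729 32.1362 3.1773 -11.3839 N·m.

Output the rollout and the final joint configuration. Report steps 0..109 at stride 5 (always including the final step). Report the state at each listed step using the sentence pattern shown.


t=0.0500 s (step 5): θ=0.2354 0.6626 0.0012 0.6755 rad, dq=-2.1116 2.0914 -0.9663 2.5249 rad/s, eef=-0.1302 -0.2274 1.3832 m, effort=-5.2150 14.2274 1.7949 -7.3413 N·m.
t=0.1000 s (step 10): θ=0.1382 0.7885 -0.0312 0.8047 rad, dq=-1.6813 2.7820 -0.2716 2.5131 rad/s, eef=-0.1858 -0.2415 1.3455 m, effort=-3.1060 3.4090 -0.0138 -4.2496 N·m.
t=0.1500 s (step 15): θ=0.0690 0.9292 -0.0271 0.9206 rad, dq=-1.0929 2.7794 0.3816 2.1028 rad/s, eef=-0.2585 -0.2575 1.2965 m, effort=-1.7122 -2.9191 -1.5903 -2.7216 N·m.
t=0.2000 s (step 20): θ=0.0263 1.0611 0.0040 1.0136 rad, dq=-0.6378 2.4724 0.8246 1.6207 rad/s, eef=-0.3338 -0.2697 1.2417 m, effort=-0.6529 -6.4755 -2.8511 -2.1192 N·m.
t=0.2500 s (step 25): θ=0.0035 1.1754 0.0513 1.0835 rad, dq=-0.2920 2.0994 1.0324 1.1897 rad/s, eef=-0.4037 -0.2773 1.1853 m, effort=0.0476 -8.3597 -3.7457 -2.0036 N·m.
t=0.3000 s (step 30): θ=-0.0042 1.2717 0.1041 1.1340 rad, dq=-0.0320 1.7629 1.0599 0.8429 rad/s, eef=-0.4646 -0.2812 1.1307 m, effort=0.3864 -9.2458 -4.3052 -2.1094 N·m.
t=0.3500 s (step 35): θ=-0.0016 1.3521 0.1563 1.1694 rad, dq=0.1218 1.4593 1.0187 0.5896 rad/s, eef=-0.5155 -0.2830 1.0800 m, effort=0.4882 -9.5589 -4.6291 -2.3025 N·m.
t=0.4000 s (step 40): θ=0.0073 1.4188 0.2047 1.1940 rad, dq=0.2271 1.2177 0.9127 0.4048 rad/s, eef=-0.5569 -0.2835 1.0344 m, effort=0.3966 -9.5521 -4.7676 -2.5071 N·m.
t=0.4500 s (step 45): θ=0.0204 1.4746 0.2473 1.2107 rad, dq=0.2890 1.0198 0.7914 0.2717 rad/s, eef=-0.5901 -0.2839 0.9942 m, effort=0.1938 -9.3817 -4.7993 -2.6900 N·m.
t=0.5000 s (step 50): θ=0.0356 1.5213 0.2840 1.2218 rad, dq=0.3165 0.8537 0.6761 0.1776 rad/s, eef=-0.6165 -0.2844 0.9595 m, effort=-0.0484 -9.1420 -4.7710 -2.8408 N·m.
t=0.5500 s (step 55): θ=0.0516 1.5604 0.3151 1.2290 rad, dq=0.3205 0.7134 0.5732 0.1117 rad/s, eef=-0.6374 -0.2853 0.9297 m, effort=-0.2869 -8.8866 -4.7110 -2.9585 N·m.
t=0.6000 s (step 60): θ=0.0674 1.5930 0.3415 1.2333 rad, dq=0.3096 0.5954 0.4836 0.0656 rad/s, eef=-0.6540 -0.2865 0.9045 m, effort=-0.5003 -8.6440 -4.6368 -3.0462 N·m.
t=0.6500 s (step 65): θ=0.0824 1.6202 0.3637 1.2358 rad, dq=0.2901 0.4965 0.4064 0.0337 rad/s, eef=-0.6672 -0.2880 0.8832 m, effort=-0.6807 -8.4273 -4.5592 -3.1101 N·m.
t=0.7000 s (step 70): θ=0.0963 1.6429 0.3823 1.2369 rad, dq=0.2652 0.4143 0.3400 0.0153 rad/s, eef=-0.6776 -0.2897 0.8654 m, effort=-0.8272 -8.2410 -4.4846 -3.1629 N·m.
t=0.7500 s (step 75): θ=0.1089 1.6619 0.3979 1.2375 rad, dq=0.2375 0.3460 0.2831 0.0075 rad/s, eef=-0.6860 -0.2914 0.8504 m, effort=-0.9432 -8.0848 -4.4172 -3.2108 N·m.
t=0.8000 s (step 80): θ=0.1201 1.6777 0.4108 1.2377 rad, dq=0.2102 0.2891 0.2353 0.0034 rad/s, eef=-0.6926 -0.2932 0.8378 m, effort=-1.0338 -7.9560 -4.3585 -3.2477 N·m.
t=0.8500 s (step 85): θ=0.1300 1.6910 0.4215 1.2378 rad, dq=0.1849 0.2419 0.1951 0.0006 rad/s, eef=-0.6978 -0.2949 0.8273 m, effort=-1.1035 -7.8510 -4.3083 -3.2736 N·m.
t=0.9000 s (step 90): θ=0.1386 1.7021 0.4304 1.2378 rad, dq=0.1619 0.2027 0.1614 -0.0016 rad/s, eef=-0.7020 -0.2966 0.8185 m, effort=-1.1562 -7.7661 -4.2659 -3.2909 N·m.
t=0.9500 s (step 95): θ=0.1462 1.7114 0.4378 1.2377 rad, dq=0.1412 0.1703 0.1331 -0.0034 rad/s, eef=-0.7053 -0.2981 0.8112 m, effort=-1.1957 -7.6979 -4.2303 -3.3019 N·m.
t=1.0000 s (step 100): θ=0.1528 1.7192 0.4438 1.2375 rad, dq=0.1229 0.1434 0.1094 -0.0048 rad/s, eef=-0.7080 -0.2995 0.8050 m, effort=-1.2249 -7.6434 -4.2007 -3.3082 N·m.
t=1.0500 s (step 105): θ=0.1585 1.7258 0.4488 1.2372 rad, dq=0.1068 0.1212 0.0895 -0.0059 rad/s, eef=-0.7102 -0.3008 0.7999 m, effort=-1.2462 -7.6000 -4.1762 -3.3113 N·m.
t=1.0900 s (step 109): θ=0.1626 1.7303 0.4521 1.2369 rad, dq=0.0954 0.1061 0.0760 -0.0066 rad/s, eef=-0.7117 -0.3017 0.7964 m.
final θ (rad): 0.1626 1.7303 0.4521 1.2369


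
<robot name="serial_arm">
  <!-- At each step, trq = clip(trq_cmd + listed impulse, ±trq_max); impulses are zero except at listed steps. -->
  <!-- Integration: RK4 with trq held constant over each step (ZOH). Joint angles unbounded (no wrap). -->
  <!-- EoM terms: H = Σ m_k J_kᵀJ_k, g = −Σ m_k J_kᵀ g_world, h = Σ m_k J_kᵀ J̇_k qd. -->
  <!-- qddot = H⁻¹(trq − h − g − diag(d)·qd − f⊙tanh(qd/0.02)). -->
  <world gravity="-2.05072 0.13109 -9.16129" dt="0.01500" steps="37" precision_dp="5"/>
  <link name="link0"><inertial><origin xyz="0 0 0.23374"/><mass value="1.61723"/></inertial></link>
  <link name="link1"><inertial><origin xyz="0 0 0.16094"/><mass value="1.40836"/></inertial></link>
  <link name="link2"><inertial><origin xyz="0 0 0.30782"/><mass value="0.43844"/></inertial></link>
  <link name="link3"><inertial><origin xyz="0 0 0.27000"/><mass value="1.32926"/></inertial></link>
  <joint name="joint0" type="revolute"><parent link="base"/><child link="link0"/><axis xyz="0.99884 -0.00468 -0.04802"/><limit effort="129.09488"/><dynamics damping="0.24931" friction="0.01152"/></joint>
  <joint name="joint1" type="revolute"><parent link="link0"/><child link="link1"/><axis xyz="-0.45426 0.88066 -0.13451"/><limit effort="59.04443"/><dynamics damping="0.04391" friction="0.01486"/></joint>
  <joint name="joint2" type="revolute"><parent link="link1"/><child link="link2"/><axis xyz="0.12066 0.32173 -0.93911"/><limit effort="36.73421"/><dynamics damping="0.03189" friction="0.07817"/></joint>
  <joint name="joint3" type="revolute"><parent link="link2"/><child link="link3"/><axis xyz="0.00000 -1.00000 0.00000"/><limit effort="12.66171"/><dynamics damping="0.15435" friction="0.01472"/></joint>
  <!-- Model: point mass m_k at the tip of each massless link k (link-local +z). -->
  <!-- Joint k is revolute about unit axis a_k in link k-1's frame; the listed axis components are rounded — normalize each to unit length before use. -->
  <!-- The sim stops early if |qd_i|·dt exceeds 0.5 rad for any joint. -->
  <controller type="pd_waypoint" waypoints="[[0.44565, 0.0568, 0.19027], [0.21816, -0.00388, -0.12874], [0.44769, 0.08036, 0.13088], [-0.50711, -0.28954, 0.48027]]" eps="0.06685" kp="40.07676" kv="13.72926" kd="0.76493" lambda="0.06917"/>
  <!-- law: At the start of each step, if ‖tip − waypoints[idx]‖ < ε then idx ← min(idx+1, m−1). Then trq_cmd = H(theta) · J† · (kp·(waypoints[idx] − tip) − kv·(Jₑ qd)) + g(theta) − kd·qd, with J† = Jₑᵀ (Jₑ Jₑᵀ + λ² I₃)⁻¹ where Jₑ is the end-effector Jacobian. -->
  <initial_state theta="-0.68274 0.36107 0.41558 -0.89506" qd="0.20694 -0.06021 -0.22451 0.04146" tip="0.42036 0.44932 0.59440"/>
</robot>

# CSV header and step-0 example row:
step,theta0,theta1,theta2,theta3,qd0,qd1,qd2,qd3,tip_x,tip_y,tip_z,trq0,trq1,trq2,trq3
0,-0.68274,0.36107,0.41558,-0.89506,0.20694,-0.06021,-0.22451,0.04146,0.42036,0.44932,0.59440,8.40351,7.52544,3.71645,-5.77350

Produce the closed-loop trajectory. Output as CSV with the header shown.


step,theta0,theta1,theta2,theta3,qd0,qd1,qd2,qd3,tip_x,tip_y,tip_z,trq0,trq1,trq2,trq3
1,-0.68147,0.35992,0.41444,-0.90386,-0.03387,-0.08857,0.06701,-1.20194,0.42033,0.44694,0.59404,9.04235,4.99761,3.12113,-3.41353
2,-0.68316,0.35914,0.41748,-0.92678,-0.19016,-0.00963,0.33830,-1.84433,0.42109,0.44203,0.59088,9.55289,2.97651,2.68154,-1.93471
3,-0.68680,0.35994,0.42424,-0.95687,-0.29385,0.11975,0.56128,-2.16502,0.42261,0.43554,0.58578,9.99901,1.35722,2.37400,-0.95889
4,-0.69170,0.36283,0.43381,-0.99051,-0.35879,0.26862,0.71120,-2.31868,0.42476,0.42802,0.57928,10.44366,0.03692,2.19917,-0.27712
5,-0.69737,0.36799,0.44515,-1.02574,-0.39601,0.42109,0.79706,-2.37985,0.42736,0.41985,0.57169,10.87976,-1.04704,2.12738,0.21975
6,-0.70344,0.37541,0.45741,-1.06147,-0.41354,0.56890,0.83451,-2.38635,0.43028,0.41125,0.56327,11.28763,-1.93922,2.12716,0.59284
7,-0.70968,0.38498,0.46998,-1.09704,-0.41706,0.70778,0.83751,-2.35876,0.43340,0.40238,0.55419,11.65169,-2.67443,2.17325,0.87893
8,-0.71589,0.39656,0.48241,-1.13203,-0.41060,0.83554,0.81672,-2.30912,0.43661,0.39336,0.54461,11.96329,-3.28081,2.24732,1.10152
9,-0.72195,0.40996,0.49441,-1.16617,-0.39706,0.95115,0.77989,-2.24494,0.43984,0.38426,0.53467,12.21944,-3.78139,2.33671,1.27635
10,-0.72777,0.42500,0.50578,-1.19927,-0.37859,1.05430,0.73257,-2.17114,0.44302,0.37513,0.52447,12.42094,-4.19502,2.43293,1.41433
11,-0.73329,0.44151,0.51639,-1.23122,-0.35677,1.14504,0.67871,-2.09108,0.44612,0.36602,0.51412,12.57089,-4.53716,2.53045,1.52326
12,-0.73847,0.45928,0.52616,-1.26194,-0.33282,1.22369,0.62118,-2.00713,0.44909,0.35695,0.50370,12.67363,-4.82043,2.62575,1.60886
13,-0.74328,0.47815,0.53506,-1.29139,-0.30767,1.29073,0.56207,-1.92105,0.45193,0.34797,0.49326,12.73401,-5.05515,2.71672,1.67544
14,-0.74771,0.49793,0.54307,-1.31954,-0.28205,1.34675,0.50291,-1.83415,0.45460,0.33908,0.48287,12.75700,-5.24973,2.80217,1.72630
15,-0.75175,0.51849,0.55020,-1.34639,-0.25650,1.39240,0.44481,-1.74741,0.45710,0.33030,0.47258,12.74743,-5.41101,2.88152,1.76405
16,-0.75542,0.53965,0.55647,-1.37195,-0.23144,1.42837,0.38859,-1.66162,0.45943,0.32164,0.46243,12.70986,-5.54457,2.95460,1.79079
17,-0.75871,0.56129,0.56191,-1.39623,-0.20720,1.45538,0.33483,-1.57739,0.46159,0.31313,0.45245,12.64852,-5.65497,3.02150,1.80823
18,-0.76165,0.58327,0.56657,-1.41927,-0.18401,1.47416,0.28394,-1.49518,0.46357,0.30475,0.44266,12.56724,-5.74591,3.08246,1.81780
19,-0.76425,0.60547,0.57048,-1.44109,-0.16202,1.48542,0.23617,-1.41537,0.46538,0.29653,0.43308,12.46951,-5.82046,3.13783,1.82072
20,-0.76654,0.62779,0.57371,-1.46174,-0.14136,1.48988,0.19168,-1.33823,0.46702,0.28847,0.42374,12.35844,-5.88110,3.18799,1.81801
21,-0.76852,0.65014,0.57629,-1.48125,-0.12209,1.48823,0.15055,-1.26399,0.46851,0.28058,0.41465,12.23681,-5.92991,3.23336,1.81056
22,-0.77022,0.67241,0.57827,-1.49968,-0.10423,1.48111,0.11275,-1.19278,0.46984,0.27285,0.40580,12.10708,-5.96858,3.27433,1.79914
23,-0.77167,0.69454,0.57972,-1.51706,-0.08778,1.46916,0.07825,-1.12471,0.47102,0.26530,0.39722,11.97138,-5.99854,3.31131,1.78442
24,-0.77288,0.71647,0.58067,-1.53344,-0.07273,1.45297,0.04702,-1.05980,0.47207,0.25792,0.38890,11.83136,-6.02090,3.34452,1.76695
25,-0.77387,0.73812,0.58118,-1.54887,-0.05934,1.43336,0.02012,-0.99771,0.47298,0.25072,0.38085,11.68564,-6.03554,3.37214,1.74699
26,-0.77469,0.75946,0.58135,-1.56338,-0.04887,1.41201,0.00262,-0.93696,0.47376,0.24369,0.37307,11.52261,-6.03841,3.38500,1.72395
27,-0.77537,0.78047,0.58133,-1.57699,-0.04165,1.38966,-0.00560,-0.87790,0.47442,0.23683,0.36558,11.34578,-6.03072,3.38370,1.69882
28,-0.77596,0.80114,0.58121,-1.58975,-0.03660,1.36577,-0.01053,-0.82242,0.47496,0.23015,0.35838,11.17308,-6.01906,3.37971,1.67349
29,-0.77649,0.82144,0.58103,-1.60170,-0.03310,1.34025,-0.01456,-0.77081,0.47539,0.22363,0.35147,11.01037,-6.00577,3.37732,1.64832
30,-0.77698,0.84135,0.58079,-1.61290,-0.03078,1.31327,-0.01836,-0.72283,0.47571,0.21729,0.34483,10.85818,-5.99129,3.37739,1.62321
31,-0.77743,0.86084,0.58050,-1.62341,-0.02941,1.28500,-0.02213,-0.67815,0.47593,0.21112,0.33845,10.71582,-5.97559,3.37993,1.59804
32,-0.77787,0.87989,0.58015,-1.63327,-0.02879,1.25565,-0.02595,-0.63649,0.47605,0.20513,0.33233,10.58236,-5.95861,3.38468,1.57274
33,-0.77831,0.89850,0.57974,-1.64252,-0.02875,1.22540,-0.02981,-0.59759,0.47610,0.19933,0.32645,10.45688,-5.94025,3.39131,1.54732
34,-0.77875,0.91666,0.57927,-1.65122,-0.02916,1.19443,-0.03367,-0.56124,0.47607,0.19370,0.32080,10.33852,-5.92048,3.39945,1.52181
35,-0.77920,0.93434,0.57874,-1.65938,-0.02992,1.16290,-0.03747,-0.52726,0.47596,0.18826,0.31537,10.22649,-5.89925,3.40875,1.49627
36,-0.77966,0.95154,0.57816,-1.66705,-0.03094,1.13098,-0.04115,-0.49547,0.47580,0.18299,0.31015,10.12012,-5.87656,3.41884,1.47079
37,-0.78014,0.96827,0.57752,-1.67426,-0.03216,1.09883,-0.04461,-0.46572,0.47557,0.17791,0.30515,,,,


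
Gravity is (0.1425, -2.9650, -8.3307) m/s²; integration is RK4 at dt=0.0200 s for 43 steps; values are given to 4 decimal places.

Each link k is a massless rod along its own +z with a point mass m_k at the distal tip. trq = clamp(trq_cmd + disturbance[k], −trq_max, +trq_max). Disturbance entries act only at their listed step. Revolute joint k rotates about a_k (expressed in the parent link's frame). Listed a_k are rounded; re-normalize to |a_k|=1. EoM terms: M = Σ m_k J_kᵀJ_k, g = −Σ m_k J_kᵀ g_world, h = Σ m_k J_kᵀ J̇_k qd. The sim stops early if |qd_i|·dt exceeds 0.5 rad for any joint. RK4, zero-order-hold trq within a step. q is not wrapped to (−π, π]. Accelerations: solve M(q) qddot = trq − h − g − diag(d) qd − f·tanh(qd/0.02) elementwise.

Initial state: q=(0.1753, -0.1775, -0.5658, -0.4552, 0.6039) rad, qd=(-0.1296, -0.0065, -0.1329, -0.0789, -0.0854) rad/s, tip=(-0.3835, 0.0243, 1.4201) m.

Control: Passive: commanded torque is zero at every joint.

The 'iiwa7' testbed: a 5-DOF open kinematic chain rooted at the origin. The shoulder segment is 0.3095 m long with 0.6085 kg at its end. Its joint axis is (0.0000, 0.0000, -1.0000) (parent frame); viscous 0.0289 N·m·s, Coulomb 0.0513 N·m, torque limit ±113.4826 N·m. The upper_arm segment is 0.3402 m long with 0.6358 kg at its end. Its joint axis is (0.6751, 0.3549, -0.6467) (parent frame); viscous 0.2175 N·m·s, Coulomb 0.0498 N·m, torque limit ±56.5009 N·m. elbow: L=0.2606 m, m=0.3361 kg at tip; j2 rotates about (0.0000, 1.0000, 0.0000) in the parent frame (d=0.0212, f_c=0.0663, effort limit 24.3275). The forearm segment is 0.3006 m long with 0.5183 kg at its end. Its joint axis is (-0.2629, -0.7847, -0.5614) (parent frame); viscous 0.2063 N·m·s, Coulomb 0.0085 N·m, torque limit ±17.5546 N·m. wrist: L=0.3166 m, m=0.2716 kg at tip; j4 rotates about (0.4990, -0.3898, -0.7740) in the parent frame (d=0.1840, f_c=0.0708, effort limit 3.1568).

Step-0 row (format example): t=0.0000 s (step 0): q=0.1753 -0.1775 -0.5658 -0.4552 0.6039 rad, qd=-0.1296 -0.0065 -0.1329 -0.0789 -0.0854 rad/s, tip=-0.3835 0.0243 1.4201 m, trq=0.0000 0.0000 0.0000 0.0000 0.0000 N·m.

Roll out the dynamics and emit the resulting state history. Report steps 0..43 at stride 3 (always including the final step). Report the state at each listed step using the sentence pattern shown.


t=0.0600 s (step 3): q=0.1891 -0.1588 -0.6229 -0.5168 0.6075 rad, qd=0.3435 0.5485 -1.5190 -1.5966 0.1372 rad/s, tip=-0.3906 0.0151 1.4124 m, trq=0.0000 0.0000 0.0000 0.0000 0.0000 N·m.
t=0.1200 s (step 6): q=0.2022 -0.1147 -0.7359 -0.6259 0.6101 rad, qd=0.0384 0.9037 -2.2163 -2.0152 0.1023 rad/s, tip=-0.4086 -0.0061 1.3939 m, trq=0.0000 0.0000 0.0000 0.0000 0.0000 N·m.
t=0.1800 s (step 9): q=0.1907 -0.0486 -0.8888 -0.7526 0.6096 rad, qd=-0.4620 1.2827 -2.8759 -2.2002 0.0094 rad/s, tip=-0.4391 -0.0384 1.3623 m, trq=0.0000 0.0000 0.0000 0.0000 0.0000 N·m.
t=0.2400 s (step 12): q=0.1402 0.0372 -1.0804 -0.8829 0.6048 rad, qd=-1.2501 1.5497 -3.5141 -2.1159 -0.0860 rad/s, tip=-0.4824 -0.0818 1.3124 m, trq=0.0000 0.0000 0.0000 0.0000 0.0000 N·m.
t=0.3000 s (step 15): q=0.0391 0.1349 -1.3103 -0.9984 0.5958 rad, qd=-2.1163 1.6895 -4.1370 -1.6432 -0.2949 rad/s, tip=-0.5373 -0.1372 1.2361 m, trq=0.0000 0.0000 0.0000 0.0000 0.0000 N·m.
t=0.3600 s (step 18): q=-0.1106 0.2371 -1.5731 -1.0684 0.5650 rad, qd=-2.8289 1.6851 -4.5683 -0.5829 -0.7387 rad/s, tip=-0.5997 -0.2043 1.1222 m, trq=0.0000 0.0000 0.0000 0.0000 0.0000 N·m.
t=0.4200 s (step 21): q=-0.2940 0.3325 -1.8491 -1.0561 0.5095 rad, qd=-3.2260 1.4412 -4.5389 1.0791 -1.0667 rad/s, tip=-0.6576 -0.2818 0.9569 m, trq=0.0000 0.0000 0.0000 0.0000 0.0000 N·m.
t=0.4800 s (step 24): q=-0.4905 0.4010 -2.1058 -0.9321 0.4431 rad, qd=-3.2592 0.7421 -3.9301 3.0503 -1.0918 rad/s, tip=-0.6859 -0.3622 0.7302 m, trq=0.0000 0.0000 0.0000 0.0000 0.0000 N·m.
t=0.5400 s (step 27): q=-0.6766 0.4066 -2.3156 -0.6999 0.3828 rad, qd=-2.8769 -0.6754 -3.0779 4.5246 -0.9002 rad/s, tip=-0.6477 -0.4265 0.4497 m, trq=0.0000 0.0000 0.0000 0.0000 0.0000 N·m.
t=0.6000 s (step 30): q=-0.8271 0.3062 -2.4853 -0.4213 0.3338 rad, qd=-2.0831 -2.7392 -2.7125 4.4495 -0.7692 rad/s, tip=-0.5081 -0.4455 0.1560 m, trq=0.0000 0.0000 0.0000 0.0000 0.0000 N·m.
t=0.6600 s (step 33): q=-0.9322 0.0819 -2.6543 -0.1946 0.2844 rad, qd=-1.6706 -4.5954 -2.9645 2.9789 -0.9153 rad/s, tip=-0.2628 -0.3946 -0.0785 m, trq=0.0000 0.0000 0.0000 0.0000 0.0000 N·m.
t=0.7200 s (step 36): q=-1.1061 -0.2227 -2.8336 -0.0865 0.2289 rad, qd=-4.9418 -5.5187 -2.8414 0.0642 -0.7216 rad/s, tip=0.0414 -0.2702 -0.1839 m, trq=0.0000 0.0000 0.0000 0.0000 0.0000 N·m.
t=0.7800 s (step 39): q=-1.4268 -0.6233 -2.9507 -0.1960 0.2124 rad, qd=-3.8842 -8.0769 -0.5278 -2.1156 -0.2008 rad/s, tip=0.3151 -0.0918 -0.1386 m, trq=0.0000 0.0000 0.0000 0.0000 0.0000 N·m.
t=0.8400 s (step 42): q=-1.5431 -1.1443 -2.8871 -0.2068 0.2015 rad, qd=-0.6776 -8.8040 2.2827 1.4982 -0.2345 rad/s, tip=0.4772 0.0922 0.0179 m, trq=0.0000 0.0000 0.0000 0.0000 0.0000 N·m.
t=0.8600 s (step 43): q=-1.5533 -1.3179 -2.8369 -0.1712 0.1968 rad, qd=-0.3912 -8.5259 2.6947 1.9884 -0.2318 rad/s, tip=0.5060 0.1444 0.0832 m.


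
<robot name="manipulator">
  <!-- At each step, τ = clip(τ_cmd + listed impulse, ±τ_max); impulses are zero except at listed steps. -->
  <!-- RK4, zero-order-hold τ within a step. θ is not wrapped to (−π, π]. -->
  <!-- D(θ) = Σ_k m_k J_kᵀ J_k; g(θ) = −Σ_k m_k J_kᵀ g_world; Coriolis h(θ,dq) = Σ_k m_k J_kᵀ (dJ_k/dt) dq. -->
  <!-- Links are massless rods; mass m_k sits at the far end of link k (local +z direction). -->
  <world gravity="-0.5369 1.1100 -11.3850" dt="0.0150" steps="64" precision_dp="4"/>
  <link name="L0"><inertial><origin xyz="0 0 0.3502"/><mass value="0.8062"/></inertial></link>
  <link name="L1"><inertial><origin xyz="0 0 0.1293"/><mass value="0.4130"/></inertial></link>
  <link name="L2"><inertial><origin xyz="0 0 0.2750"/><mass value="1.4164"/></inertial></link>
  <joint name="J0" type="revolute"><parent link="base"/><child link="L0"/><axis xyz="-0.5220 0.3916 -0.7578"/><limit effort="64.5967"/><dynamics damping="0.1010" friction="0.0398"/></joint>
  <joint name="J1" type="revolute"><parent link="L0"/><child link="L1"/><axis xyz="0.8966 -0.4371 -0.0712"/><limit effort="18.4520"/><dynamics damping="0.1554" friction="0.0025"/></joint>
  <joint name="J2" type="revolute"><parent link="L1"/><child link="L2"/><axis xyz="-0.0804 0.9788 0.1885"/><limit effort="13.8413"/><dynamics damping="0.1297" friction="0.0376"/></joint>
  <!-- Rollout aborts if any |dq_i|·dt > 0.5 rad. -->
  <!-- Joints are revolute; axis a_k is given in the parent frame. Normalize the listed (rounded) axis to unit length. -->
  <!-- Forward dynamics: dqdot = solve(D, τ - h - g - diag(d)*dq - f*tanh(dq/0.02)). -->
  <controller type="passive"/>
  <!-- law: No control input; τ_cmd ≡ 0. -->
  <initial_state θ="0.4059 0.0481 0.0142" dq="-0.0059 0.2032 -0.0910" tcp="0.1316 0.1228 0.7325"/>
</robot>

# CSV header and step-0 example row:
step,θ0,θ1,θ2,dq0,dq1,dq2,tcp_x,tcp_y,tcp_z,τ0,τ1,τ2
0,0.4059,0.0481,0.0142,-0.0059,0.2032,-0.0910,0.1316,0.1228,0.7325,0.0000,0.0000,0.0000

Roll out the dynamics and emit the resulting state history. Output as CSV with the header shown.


step,θ0,θ1,θ2,dq0,dq1,dq2,tcp_x,tcp_y,tcp_z,τ0,τ1,τ2
1,0.4074,0.0519,0.0119,0.2032,0.3042,-0.2091,0.1305,0.1223,0.7328,0.0000,0.0000,0.0000
2,0.4120,0.0572,0.0079,0.4067,0.4019,-0.3219,0.1298,0.1223,0.7328,0.0000,0.0000,0.0000
3,0.4196,0.0640,0.0023,0.6106,0.5036,-0.4316,0.1293,0.1230,0.7327,0.0000,0.0000,0.0000
4,0.4303,0.0724,-0.0050,0.8181,0.6136,-0.5396,0.1292,0.1242,0.7324,0.0000,0.0000,0.0000
5,0.4442,0.0825,-0.0139,1.0322,0.7358,-0.6464,0.1293,0.1259,0.7318,0.0000,0.0000,0.0000
6,0.4613,0.0945,-0.0244,1.2553,0.8744,-0.7521,0.1297,0.1283,0.7310,0.0000,0.0000,0.0000
7,0.4819,0.1088,-0.0364,1.4896,1.0331,-0.8559,0.1304,0.1312,0.7300,0.0000,0.0000,0.0000
8,0.5061,0.1256,-0.0500,1.7368,1.2156,-0.9560,0.1313,0.1347,0.7285,0.0000,0.0000,0.0000
9,0.5341,0.1454,-0.0651,1.9978,1.4254,-1.0495,0.1324,0.1388,0.7267,0.0000,0.0000,0.0000
10,0.5661,0.1686,-0.0815,2.2730,1.6649,-1.1323,0.1337,0.1435,0.7244,0.0000,0.0000,0.0000
11,0.6023,0.1955,-0.0990,2.5611,1.9357,-1.1993,0.1351,0.1487,0.7215,0.0000,0.0000,0.0000
12,0.6430,0.2268,-0.1173,2.8601,2.2374,-1.2447,0.1367,0.1546,0.7178,0.0000,0.0000,0.0000
13,0.6882,0.2628,-0.1362,3.1660,2.5672,-1.2627,0.1383,0.1611,0.7134,0.0000,0.0000,0.0000
14,0.7380,0.3039,-0.1551,3.4738,2.9197,-1.2484,0.1400,0.1683,0.7080,0.0000,0.0000,0.0000
15,0.7924,0.3504,-0.1735,3.7769,3.2862,-1.1993,0.1418,0.1761,0.7014,0.0000,0.0000,0.0000
16,0.8512,0.4025,-0.1909,4.0686,3.6556,-1.1168,0.1436,0.1845,0.6935,0.0000,0.0000,0.0000
17,0.9143,0.4601,-0.2068,4.3420,4.0151,-1.0065,0.1454,0.1936,0.6842,0.0000,0.0000,0.0000
18,0.9814,0.5228,-0.2210,4.5909,4.3516,-0.8790,0.1473,0.2034,0.6732,0.0000,0.0000,0.0000
19,1.0519,0.5904,-0.2332,4.8104,4.6531,-0.7494,0.1492,0.2138,0.6604,0.0000,0.0000,0.0000
20,1.1255,0.6622,-0.2435,4.9969,4.9097,-0.6357,0.1512,0.2248,0.6456,0.0000,0.0000,0.0000
21,1.2016,0.7375,-0.2524,5.1478,5.1140,-0.5575,0.1534,0.2365,0.6288,0.0000,0.0000,0.0000
22,1.2797,0.8154,-0.2605,5.2616,5.2616,-0.5346,0.1556,0.2487,0.6096,0.0000,0.0000,0.0000
23,1.3593,0.8950,-0.2688,5.3367,5.3499,-0.5860,0.1580,0.2614,0.5881,0.0000,0.0000,0.0000
24,1.4396,0.9755,-0.2786,5.3715,5.3778,-0.7289,0.1607,0.2745,0.5640,0.0000,0.0000,0.0000
25,1.5202,1.0560,-0.2912,5.3636,5.3446,-0.9786,0.1636,0.2879,0.5372,0.0000,0.0000,0.0000
26,1.6003,1.1356,-0.3085,5.3096,5.2501,-1.3483,0.1669,0.3013,0.5075,0.0000,0.0000,0.0000
27,1.6793,1.2132,-0.3323,5.2050,5.0946,-1.8484,0.1706,0.3144,0.4748,0.0000,0.0000,0.0000
28,1.7562,1.2881,-0.3647,5.0442,4.8802,-2.4864,0.1747,0.3270,0.4389,0.0000,0.0000,0.0000
29,1.8303,1.3594,-0.4076,4.8213,4.6127,-3.2646,0.1794,0.3386,0.3997,0.0000,0.0000,0.0000
30,1.9005,1.4263,-0.4633,4.5318,4.3059,-4.1773,0.1848,0.3485,0.3571,0.0000,0.0000,0.0000
31,1.9659,1.4885,-0.5335,4.1757,3.9880,-5.2037,0.1909,0.3559,0.3112,0.0000,0.0000,0.0000
32,2.0255,1.5461,-0.6197,3.7642,3.7117,-6.2961,0.1978,0.3599,0.2620,0.0000,0.0000,0.0000
33,2.0787,1.6005,-0.7223,3.3298,3.5690,-7.3587,0.2056,0.3592,0.2099,0.0000,0.0000,0.0000
34,2.1256,1.6546,-0.8395,2.9381,3.7011,-8.2260,0.2142,0.3526,0.1559,0.0000,0.0000,0.0000
35,2.1675,1.7138,-0.9669,2.6860,4.2821,-8.6695,0.2237,0.3386,0.1009,0.0000,0.0000,0.0000
36,2.2073,1.7860,-1.0964,2.6638,5.4374,-8.4850,0.2336,0.3165,0.0467,0.0000,0.0000,0.0000
37,2.2487,1.8796,-1.2181,2.8947,7.1225,-7.6334,0.2437,0.2863,-0.0054,0.0000,0.0000,0.0000
38,2.2952,2.0009,-1.3229,3.3299,9.0617,-6.2811,0.2537,0.2488,-0.0538,0.0000,0.0000,0.0000
39,2.3494,2.1504,-1.4055,3.9097,10.7892,-4.7175,0.2631,0.2052,-0.0979,0.0000,0.0000,0.0000
40,2.4130,2.3210,-1.4651,4.5849,11.8200,-3.2931,0.2718,0.1568,-0.1370,0.0000,0.0000,0.0000
41,2.4869,2.5007,-1.5066,5.2646,12.0282,-2.3175,0.2790,0.1044,-0.1707,0.0000,0.0000,0.0000
42,2.5702,2.6800,-1.5372,5.8090,11.8587,-1.8403,0.2842,0.0488,-0.1985,0.0000,0.0000,0.0000
43,2.6600,2.8578,-1.5630,6.1193,11.9335,-1.6037,0.2869,-0.0092,-0.2201,0.0000,0.0000,0.0000
44,2.7527,3.0407,-1.5848,6.1978,12.5462,-1.2698,0.2867,-0.0687,-0.2353,0.0000,0.0000,0.0000
45,2.8451,3.2363,-1.5995,6.1035,13.5687,-0.6240,0.2836,-0.1284,-0.2443,0.0000,0.0000,0.0000
46,2.9351,3.4480,-1.6016,5.8794,14.6246,0.3984,0.2777,-0.1871,-0.2478,0.0000,0.0000,0.0000
47,3.0209,3.6729,-1.5859,5.5348,15.2567,1.7534,0.2692,-0.2440,-0.2466,0.0000,0.0000,0.0000
48,3.1004,3.9018,-1.5476,5.0447,15.1168,3.3775,0.2581,-0.2987,-0.2414,0.0000,0.0000,0.0000
49,3.1716,4.1216,-1.4842,4.4307,14.0384,5.0799,0.2448,-0.3512,-0.2326,0.0000,0.0000,0.0000
50,3.2330,4.3194,-1.3961,3.7570,12.2475,6.6200,0.2298,-0.4012,-0.2199,0.0000,0.0000,0.0000
51,3.2845,4.4878,-1.2875,3.1240,10.2154,7.7779,0.2136,-0.4481,-0.2032,0.0000,0.0000,0.0000
52,3.3275,4.6268,-1.1655,2.6471,8.3624,8.3834,0.1965,-0.4912,-0.1820,0.0000,0.0000,0.0000
53,3.3651,4.7407,-1.0392,2.4090,6.9001,8.3579,0.1791,-0.5293,-0.1568,0.0000,0.0000,0.0000
54,3.4010,4.8358,-0.9176,2.4071,5.8403,7.7761,0.1620,-0.5619,-0.1284,0.0000,0.0000,0.0000
55,3.4381,4.9174,-0.8077,2.5587,5.0835,6.8441,0.1453,-0.5890,-0.0981,0.0000,0.0000,0.0000
56,3.4780,4.9892,-0.7129,2.7599,4.5103,5.7857,0.1292,-0.6109,-0.0672,0.0000,0.0000,0.0000
57,3.5208,5.0532,-0.6339,2.9350,4.0288,4.7554,0.1139,-0.6283,-0.0369,0.0000,0.0000,0.0000
58,3.5657,5.1103,-0.5697,3.0442,3.5823,3.8289,0.0991,-0.6418,-0.0078,0.0000,0.0000,0.0000
59,3.6117,5.1607,-0.5184,3.0737,3.1400,3.0298,0.0849,-0.6520,0.0195,0.0000,0.0000,0.0000
60,3.6575,5.2044,-0.4782,3.0238,2.6870,2.3548,0.0712,-0.6595,0.0446,0.0000,0.0000,0.0000
61,3.7021,5.2412,-0.4472,2.9017,2.2178,1.7897,0.0578,-0.6646,0.0673,0.0000,0.0000,0.0000
62,3.7443,5.2709,-0.4240,2.7176,1.7322,1.3169,0.0447,-0.6678,0.0875,0.0000,0.0000,0.0000
63,3.7833,5.2931,-0.4073,2.4830,1.2333,0.9194,0.0319,-0.6693,0.1051,0.0000,0.0000,0.0000
64,3.8186,5.3078,-0.3961,2.2096,0.7258,0.5823,0.0192,-0.6694,0.1200,,,


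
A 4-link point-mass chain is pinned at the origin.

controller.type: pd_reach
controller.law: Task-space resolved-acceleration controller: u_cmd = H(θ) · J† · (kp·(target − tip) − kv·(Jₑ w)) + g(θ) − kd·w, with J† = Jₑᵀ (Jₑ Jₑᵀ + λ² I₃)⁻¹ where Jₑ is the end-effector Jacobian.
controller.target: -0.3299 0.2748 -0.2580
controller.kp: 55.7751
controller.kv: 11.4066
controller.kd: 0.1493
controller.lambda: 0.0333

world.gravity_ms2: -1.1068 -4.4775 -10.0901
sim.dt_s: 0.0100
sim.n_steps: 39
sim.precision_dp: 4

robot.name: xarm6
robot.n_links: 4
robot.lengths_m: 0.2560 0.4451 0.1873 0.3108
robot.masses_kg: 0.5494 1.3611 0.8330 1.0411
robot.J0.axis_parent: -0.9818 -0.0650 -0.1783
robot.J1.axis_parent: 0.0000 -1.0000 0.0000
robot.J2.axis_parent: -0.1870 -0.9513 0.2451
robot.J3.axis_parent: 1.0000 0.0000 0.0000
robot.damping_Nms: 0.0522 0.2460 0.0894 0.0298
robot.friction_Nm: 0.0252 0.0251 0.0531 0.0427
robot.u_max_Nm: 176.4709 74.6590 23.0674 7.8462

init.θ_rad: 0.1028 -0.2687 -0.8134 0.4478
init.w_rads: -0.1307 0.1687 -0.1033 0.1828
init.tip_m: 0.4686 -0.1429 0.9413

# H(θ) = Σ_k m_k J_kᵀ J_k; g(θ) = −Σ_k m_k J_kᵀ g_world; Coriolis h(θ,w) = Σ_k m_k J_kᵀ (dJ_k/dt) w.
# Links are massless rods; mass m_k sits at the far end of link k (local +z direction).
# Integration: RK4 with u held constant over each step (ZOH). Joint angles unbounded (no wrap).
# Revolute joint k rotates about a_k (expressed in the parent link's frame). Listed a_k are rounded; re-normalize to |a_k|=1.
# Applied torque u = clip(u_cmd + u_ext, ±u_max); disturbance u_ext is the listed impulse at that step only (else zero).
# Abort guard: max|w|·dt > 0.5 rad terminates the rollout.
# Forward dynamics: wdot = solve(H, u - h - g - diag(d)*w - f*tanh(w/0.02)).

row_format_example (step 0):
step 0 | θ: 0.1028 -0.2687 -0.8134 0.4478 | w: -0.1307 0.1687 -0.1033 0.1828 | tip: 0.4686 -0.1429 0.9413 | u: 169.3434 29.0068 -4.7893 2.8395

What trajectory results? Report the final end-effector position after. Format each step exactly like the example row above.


step 1 | θ: 0.1088 -0.2639 -0.8301 0.4594 | w: 1.3253 0.7818 -3.2330 2.1083 | tip: 0.4653 -0.1432 0.9382 | u: 149.3220 24.8847 -3.5636 2.2334
step 2 | θ: 0.1283 -0.2537 -0.8758 0.4879 | w: 2.5662 1.2430 -5.9074 3.5086 | tip: 0.4579 -0.1410 0.9290 | u: 127.7425 18.9571 -3.1120 1.9683
step 3 | θ: 0.1591 -0.2399 -0.9461 0.5273 | w: 3.5885 1.5235 -8.1468 4.2837 | tip: 0.4466 -0.1361 0.9147 | u: 106.0517 12.6109 -3.0576 1.8611
step 4 | θ: 0.1991 -0.2241 -1.0367 0.5714 | w: 4.4102 1.6288 -9.9863 4.4509 | tip: 0.4317 -0.1284 0.8959 | u: 85.6239 6.8313 -3.1075 1.7643
step 5 | θ: 0.2465 -0.2079 -1.1440 0.6145 | w: 5.0620 1.5838 -11.4630 4.0964 | tip: 0.4135 -0.1180 0.8734 | u: 67.3598 2.1135 -3.0781 1.5949
step 6 | θ: 0.2996 -0.1929 -1.2644 0.6519 | w: 5.5781 1.4212 -12.6045 3.3312 | tip: 0.3926 -0.1053 0.8482 | u: 51.6332 -1.3939 -2.8766 1.3344
step 7 | θ: 0.3575 -0.1799 -1.3947 0.6800 | w: 5.9878 1.1752 -13.4248 2.2616 | tip: 0.3697 -0.0905 0.8207 | u: 38.4122 -3.7304 -2.4712 1.0129
step 8 | θ: 0.4189 -0.1696 -1.5315 0.6964 | w: 6.3127 0.8804 -13.9267 0.9803 | tip: 0.3452 -0.0741 0.7914 | u: 27.4035 -5.0347 -1.8675 0.6862
step 9 | θ: 0.4833 -0.1623 -1.6719 0.6992 | w: 6.5655 0.5716 -14.1073 -0.4281 | tip: 0.3198 -0.0565 0.7607 | u: 18.1672 -5.5220 -1.0942 0.4144
step 10 | θ: 0.5499 -0.1581 -1.8124 0.6877 | w: 6.7513 0.2816 -13.9693 -1.8722 | tip: 0.2937 -0.0382 0.7289 | u: 10.2103 -5.4817 -0.1938 0.2409
step 11 | θ: 0.6180 -0.1565 -1.9501 0.6619 | w: 6.8699 0.0436 -13.5381 -3.2734 | tip: 0.2673 -0.0193 0.6960 | u: 3.0482 -5.1680 0.7831 0.2058
step 12 | θ: 0.6869 -0.1569 -2.0822 0.6227 | w: 6.9193 -0.1193 -12.8646 -4.5369 | tip: 0.2406 -0.0003 0.6621 | u: -3.6644 -4.8229 1.7871 0.3126
step 13 | θ: 0.7560 -0.1585 -2.2067 0.5719 | w: 6.8989 -0.1993 -12.0289 -5.5764 | tip: 0.2139 0.0189 0.6274 | u: -10.0852 -4.5921 2.7809 0.5414
step 14 | θ: 0.8246 -0.1606 -2.3224 0.5122 | w: 6.8118 -0.2025 -11.1248 -6.3375 | tip: 0.1872 0.0381 0.5920 | u: -16.1996 -4.5222 3.7434 0.8582
step 15 | θ: 0.8920 -0.1624 -2.4291 0.4462 | w: 6.6646 -0.1454 -10.2374 -6.8064 | tip: 0.1606 0.0572 0.5561 | u: -21.8960 -4.5919 4.6672 1.2248
step 16 | θ: 0.9576 -0.1633 -2.5273 0.3770 | w: 6.4661 -0.0491 -9.4261 -7.0065 | tip: 0.1343 0.0763 0.5201 | u: -27.0578 -4.7459 5.5510 1.6070
step 17 | θ: 1.0211 -0.1633 -2.6179 0.3070 | w: 6.2255 0.0659 -8.7211 -6.9839 | tip: 0.1085 0.0951 0.4840 | u: -31.6202 -4.9174 6.3923 1.9778
step 18 | θ: 1.0820 -0.1620 -2.7020 0.2380 | w: 5.9509 0.1847 -8.1283 -6.7943 | tip: 0.0833 0.1135 0.4482 | u: -35.5849 -5.0430 7.1839 2.3191
step 19 | θ: 1.1399 -0.1596 -2.7807 0.1715 | w: 5.6489 0.2978 -7.6392 -6.4913 | tip: 0.0588 0.1314 0.4128 | u: -38.9975 -5.0702 7.9153 2.6199
step 20 | θ: 1.1948 -0.1561 -2.8550 0.1085 | w: 5.3244 0.4005 -7.2386 -6.1208 | tip: 0.0350 0.1485 0.3780 | u: -41.9192 -4.9573 8.5748 2.8754
step 21 | θ: 1.2463 -0.1516 -2.9257 0.0493 | w: 4.9814 0.4923 -6.9094 -5.7192 | tip: 0.0121 0.1650 0.3440 | u: -44.4034 -4.6690 9.1508 3.0851
step 22 | θ: 1.2943 -0.1462 -2.9934 -0.0059 | w: 4.6230 0.5764 -6.6359 -5.3140 | tip: -0.0100 0.1805 0.3108 | u: -46.4718 -4.1712 9.6321 3.2515
step 23 | θ: 1.3387 -0.1400 -3.0585 -0.0570 | w: 4.2525 0.6588 -6.4042 -4.9244 | tip: -0.0312 0.1952 0.2785 | u: -48.0882 -3.4284 10.0081 3.3784
step 24 | θ: 1.3793 -0.1330 -3.1215 -0.1044 | w: 3.8739 0.7477 -6.2031 -4.5624 | tip: -0.0515 0.2089 0.2471 | u: -49.1276 -2.4125 10.2694 3.4703
step 25 | θ: 1.4162 -0.1250 -3.1826 -0.1484 | w: 3.4931 0.8527 -6.0230 -4.2337 | tip: -0.0709 0.2218 0.2168 | u: -49.3587 -1.1327 10.4109 3.5315
step 26 | θ: 1.4492 -0.1158 -3.2420 -0.1892 | w: 3.1189 0.9827 -5.8561 -3.9381 | tip: -0.0894 0.2338 0.1876 | u: -48.4901 0.3087 10.4390 3.5653
step 27 | θ: 1.4786 -0.1051 -3.2998 -0.2272 | w: 2.7635 1.1432 -5.6952 -3.6695 | tip: -0.1069 0.2450 0.1594 | u: -46.3444 1.6656 10.3800 3.5743
step 28 | θ: 1.5046 -0.0928 -3.3559 -0.2626 | w: 2.4410 1.3314 -5.5337 -3.4183 | tip: -0.1236 0.2553 0.1325 | u: -43.1178 2.5896 10.2791 3.5604
step 29 | θ: 1.5276 -0.0784 -3.4104 -0.2956 | w: 2.1633 1.5340 -5.3664 -3.1748 | tip: -0.1393 0.2647 0.1066 | u: -39.4488 2.8110 10.1812 3.5257
step 30 | θ: 1.5481 -0.0621 -3.4632 -0.3261 | w: 1.9350 1.7306 -5.1907 -2.9342 | tip: -0.1543 0.2733 0.0819 | u: -36.0995 2.3127 10.1063 3.4733
step 31 | θ: 1.5666 -0.0439 -3.5142 -0.3542 | w: 1.7518 1.9019 -5.0066 -2.6978 | tip: -0.1684 0.2809 0.0584 | u: -33.5438 1.3055 10.0457 3.4068
step 32 | θ: 1.5833 -0.0242 -3.5633 -0.3801 | w: 1.6039 2.0357 -4.8161 -2.4711 | tip: -0.1818 0.2877 0.0360 | u: -31.8605 0.0623 9.9789 3.3304
step 33 | θ: 1.5987 -0.0034 -3.6105 -0.4037 | w: 1.4808 2.1284 -4.6217 -2.2600 | tip: -0.1945 0.2936 0.0147 | u: -30.8893 -1.2060 9.8881 3.2476
step 34 | θ: 1.6130 0.0182 -3.6557 -0.4253 | w: 1.3740 2.1825 -4.4257 -2.0684 | tip: -0.2066 0.2987 -0.0055 | u: -30.4077 -2.3790 9.7643 3.1618
step 35 | θ: 1.6263 0.0401 -3.6990 -0.4451 | w: 1.2772 2.2034 -4.2297 -1.8983 | tip: -0.2179 0.3030 -0.0247 | u: -30.2222 -3.4052 9.6053 3.0753
step 36 | θ: 1.6386 0.0621 -3.7403 -0.4634 | w: 1.1867 2.1974 -4.0348 -1.7497 | tip: -0.2287 0.3065 -0.0428 | u: -30.1926 -4.2732 9.4132 2.9898
step 37 | θ: 1.6500 0.0839 -3.7797 -0.4802 | w: 1.1000 2.1706 -3.8419 -1.6212 | tip: -0.2389 0.3094 -0.0599 | u: -30.2270 -4.9912 9.1924 2.9065
step 38 | θ: 1.6606 0.1054 -3.8172 -0.4959 | w: 1.0159 2.1282 -3.6516 -1.5112 | tip: -0.2484 0.3117 -0.0761 | u: -30.2687 -5.5758 8.9477 2.8261
step 39 | θ: 1.6703 0.1264 -3.8528 -0.5105 | w: 0.9338 2.0745 -3.4643 -1.4175 | tip: -0.2574 0.3135 -0.0913
final tip position (m): -0.2574 0.3135 -0.0913


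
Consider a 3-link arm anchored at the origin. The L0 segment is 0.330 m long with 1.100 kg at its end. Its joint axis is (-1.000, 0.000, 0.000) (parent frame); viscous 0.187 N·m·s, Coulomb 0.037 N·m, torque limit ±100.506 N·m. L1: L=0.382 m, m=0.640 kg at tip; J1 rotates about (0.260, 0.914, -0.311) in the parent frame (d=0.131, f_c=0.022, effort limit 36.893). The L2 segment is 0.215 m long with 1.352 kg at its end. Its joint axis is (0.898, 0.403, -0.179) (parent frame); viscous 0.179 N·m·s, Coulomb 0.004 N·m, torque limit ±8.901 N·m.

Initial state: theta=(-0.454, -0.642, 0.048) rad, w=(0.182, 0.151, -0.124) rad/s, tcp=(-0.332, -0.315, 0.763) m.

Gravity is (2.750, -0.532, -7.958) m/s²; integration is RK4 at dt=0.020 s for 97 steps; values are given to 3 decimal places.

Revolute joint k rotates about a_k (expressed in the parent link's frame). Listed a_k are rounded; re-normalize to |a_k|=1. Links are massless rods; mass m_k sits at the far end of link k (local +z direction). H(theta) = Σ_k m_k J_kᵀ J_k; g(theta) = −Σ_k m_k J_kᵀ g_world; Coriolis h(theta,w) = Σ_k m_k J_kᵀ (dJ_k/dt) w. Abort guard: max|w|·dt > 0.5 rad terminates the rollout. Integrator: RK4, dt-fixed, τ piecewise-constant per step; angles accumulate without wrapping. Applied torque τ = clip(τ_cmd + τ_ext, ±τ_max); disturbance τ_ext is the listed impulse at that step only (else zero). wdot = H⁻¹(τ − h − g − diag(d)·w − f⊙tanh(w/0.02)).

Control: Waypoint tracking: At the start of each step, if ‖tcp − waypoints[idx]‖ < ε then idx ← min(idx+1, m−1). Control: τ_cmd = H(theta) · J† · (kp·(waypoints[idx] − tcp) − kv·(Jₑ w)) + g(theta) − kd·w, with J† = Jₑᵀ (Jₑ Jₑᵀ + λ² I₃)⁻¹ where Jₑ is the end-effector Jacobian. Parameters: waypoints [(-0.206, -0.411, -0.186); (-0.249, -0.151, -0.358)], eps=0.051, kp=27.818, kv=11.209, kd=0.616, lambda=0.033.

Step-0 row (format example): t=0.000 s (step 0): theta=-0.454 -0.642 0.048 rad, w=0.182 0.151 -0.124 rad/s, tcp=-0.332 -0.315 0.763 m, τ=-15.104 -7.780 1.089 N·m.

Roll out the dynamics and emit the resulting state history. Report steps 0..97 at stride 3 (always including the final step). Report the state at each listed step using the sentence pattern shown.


t=0.060 s (step 3): theta=-0.468 -0.668 0.062 rad, w=-0.536 -0.894 0.501 rad/s, tcp=-0.342 -0.324 0.751 m, τ=0.033 -3.086 -0.092 N·m.
t=0.120 s (step 6): theta=-0.501 -0.745 0.135 rad, w=-0.422 -1.728 2.244 rad/s, tcp=-0.369 -0.349 0.717 m, τ=14.745 -2.700 -1.243 N·m.
t=0.180 s (step 9): theta=-0.500 -0.883 0.354 rad, w=0.384 -2.745 4.446 rad/s, tcp=-0.401 -0.363 0.669 m, τ=12.300 0.069 -1.287 N·m.
t=0.240 s (step 12): theta=-0.475 -1.054 0.589 rad, w=0.401 -2.910 3.397 rad/s, tcp=-0.431 -0.357 0.612 m, τ=4.217 3.217 0.140 N·m.
t=0.300 s (step 15): theta=-0.457 -1.228 0.769 rad, w=0.162 -2.900 2.648 rad/s, tcp=-0.455 -0.349 0.549 m, τ=3.327 4.510 0.421 N·m.
t=0.360 s (step 18): theta=-0.456 -1.400 0.911 rad, w=-0.107 -2.825 2.135 rad/s, tcp=-0.470 -0.345 0.480 m, τ=4.284 5.337 0.387 N·m.
t=0.420 s (step 21): theta=-0.470 -1.566 1.027 rad, w=-0.357 -2.683 1.727 rad/s, tcp=-0.477 -0.347 0.409 m, τ=5.455 5.971 0.349 N·m.
t=0.480 s (step 24): theta=-0.498 -1.721 1.121 rad, w=-0.575 -2.477 1.412 rad/s, tcp=-0.476 -0.352 0.339 m, τ=6.436 6.429 0.352 N·m.
t=0.540 s (step 27): theta=-0.538 -1.862 1.198 rad, w=-0.755 -2.222 1.189 rad/s, tcp=-0.469 -0.358 0.271 m, τ=7.131 6.703 0.384 N·m.
t=0.600 s (step 30): theta=-0.588 -1.987 1.265 rad, w=-0.894 -1.940 1.046 rad/s, tcp=-0.457 -0.363 0.209 m, τ=7.559 6.804 0.427 N·m.
t=0.660 s (step 33): theta=-0.644 -2.095 1.325 rad, w=-0.992 -1.651 0.962 rad/s, tcp=-0.442 -0.367 0.152 m, τ=7.774 6.760 0.469 N·m.
t=0.720 s (step 36): theta=-0.706 -2.185 1.381 rad, w=-1.055 -1.368 0.917 rad/s, tcp=-0.426 -0.369 0.102 m, τ=7.842 6.605 0.499 N·m.
t=0.780 s (step 39): theta=-0.770 -2.259 1.435 rad, w=-1.093 -1.094 0.896 rad/s, tcp=-0.409 -0.370 0.058 m, τ=7.826 6.375 0.512 N·m.
t=0.840 s (step 42): theta=-0.837 -2.317 1.489 rad, w=-1.114 -0.832 0.889 rad/s, tcp=-0.394 -0.369 0.021 m, τ=7.773 6.095 0.504 N·m.
t=0.900 s (step 45): theta=-0.904 -2.359 1.542 rad, w=-1.121 -0.584 0.890 rad/s, tcp=-0.379 -0.367 -0.011 m, τ=7.720 5.786 0.475 N·m.
t=0.960 s (step 48): theta=-0.971 -2.387 1.596 rad, w=-1.114 -0.352 0.889 rad/s, tcp=-0.367 -0.365 -0.039 m, τ=7.682 5.460 0.428 N·m.
t=1.020 s (step 51): theta=-1.037 -2.402 1.649 rad, w=-1.089 -0.142 0.881 rad/s, tcp=-0.355 -0.363 -0.062 m, τ=7.665 5.125 0.368 N·m.
t=1.080 s (step 54): theta=-1.101 -2.405 1.701 rad, w=-1.043 0.038 0.861 rad/s, tcp=-0.345 -0.361 -0.081 m, τ=7.663 4.795 0.300 N·m.
t=1.140 s (step 57): theta=-1.162 -2.398 1.752 rad, w=-0.976 0.182 0.830 rad/s, tcp=-0.336 -0.359 -0.098 m, τ=7.665 4.480 0.228 N·m.
t=1.200 s (step 60): theta=-1.218 -2.384 1.800 rad, w=-0.900 0.305 0.791 rad/s, tcp=-0.329 -0.359 -0.112 m, τ=7.667 4.156 0.157 N·m.
t=1.260 s (step 63): theta=-1.269 -2.363 1.846 rad, w=-0.817 0.402 0.747 rad/s, tcp=-0.322 -0.359 -0.123 m, τ=7.668 3.839 0.092 N·m.
t=1.320 s (step 66): theta=-1.316 -2.336 1.890 rad, w=-0.731 0.474 0.699 rad/s, tcp=-0.315 -0.359 -0.133 m, τ=7.667 3.536 0.036 N·m.
t=1.380 s (step 69): theta=-1.357 -2.306 1.930 rad, w=-0.648 0.526 0.650 rad/s, tcp=-0.309 -0.361 -0.141 m, τ=7.668 3.251 -0.010 N·m.
t=1.440 s (step 72): theta=-1.394 -2.274 1.968 rad, w=-0.570 0.560 0.603 rad/s, tcp=-0.304 -0.362 -0.147 m, τ=7.675 2.986 -0.045 N·m.
t=1.500 s (step 75): theta=-1.426 -2.240 2.002 rad, w=-0.500 0.580 0.557 rad/s, tcp=-0.299 -0.365 -0.152 m, τ=7.691 2.742 -0.069 N·m.
t=1.560 s (step 78): theta=-1.454 -2.205 2.034 rad, w=-0.438 0.589 0.514 rad/s, tcp=-0.294 -0.367 -0.157 m, τ=7.715 2.519 -0.082 N·m.
t=1.620 s (step 81): theta=-1.478 -2.169 2.064 rad, w=-0.385 0.590 0.474 rad/s, tcp=-0.290 -0.370 -0.161 m, τ=7.749 2.313 -0.086 N·m.
t=1.680 s (step 84): theta=-1.500 -2.134 2.091 rad, w=-0.338 0.584 0.437 rad/s, tcp=-0.285 -0.373 -0.164 m, τ=7.792 2.126 -0.082 N·m.
t=1.740 s (step 87): theta=-1.519 -2.099 2.117 rad, w=-0.298 0.572 0.403 rad/s, tcp=-0.281 -0.376 -0.166 m, τ=7.841 1.954 -0.072 N·m.
t=1.800 s (step 90): theta=-1.536 -2.066 2.140 rad, w=-0.264 0.557 0.372 rad/s, tcp=-0.277 -0.379 -0.168 m, τ=7.895 1.796 -0.056 N·m.
t=1.860 s (step 93): theta=-1.551 -2.033 2.161 rad, w=-0.235 0.539 0.344 rad/s, tcp=-0.274 -0.382 -0.170 m, τ=7.953 1.652 -0.035 N·m.
t=1.920 s (step 96): theta=-1.564 -2.001 2.181 rad, w=-0.210 0.519 0.318 rad/s, tcp=-0.270 -0.384 -0.172 m, τ=8.014 1.519 -0.012 N·m.
t=1.940 s (step 97): theta=-1.568 -1.991 2.187 rad, w=-0.202 0.512 0.310 rad/s, tcp=-0.269 -0.385 -0.173 m.
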